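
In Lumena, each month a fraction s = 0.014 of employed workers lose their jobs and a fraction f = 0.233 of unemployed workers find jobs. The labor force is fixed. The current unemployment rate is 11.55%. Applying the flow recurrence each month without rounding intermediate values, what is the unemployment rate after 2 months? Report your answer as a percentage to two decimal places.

Unemployment rate after two months ≈ 9.00%.

With a fixed labor force, u_{t+1} = u_t + s·(1−u_t) − f·u_t = u_t·(1−s−f) + s.
Here 1−s−f = 0.753 and s = 0.014.
u_1 = 0.115500 × 0.753 + 0.014 = 0.100972.
u_2 = 0.100972 × 0.753 + 0.014 = 0.090032.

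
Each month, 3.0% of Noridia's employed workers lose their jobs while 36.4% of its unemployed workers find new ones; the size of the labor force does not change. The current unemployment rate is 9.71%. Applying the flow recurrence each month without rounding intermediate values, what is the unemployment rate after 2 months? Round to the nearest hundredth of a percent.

With a fixed labor force, u_{t+1} = u_t + s·(1−u_t) − f·u_t = u_t·(1−s−f) + s.
Here 1−s−f = 0.606 and s = 0.030.
u_1 = 0.097100 × 0.606 + 0.030 = 0.088843.
u_2 = 0.088843 × 0.606 + 0.030 = 0.083839.

Unemployment rate after two months ≈ 8.38%.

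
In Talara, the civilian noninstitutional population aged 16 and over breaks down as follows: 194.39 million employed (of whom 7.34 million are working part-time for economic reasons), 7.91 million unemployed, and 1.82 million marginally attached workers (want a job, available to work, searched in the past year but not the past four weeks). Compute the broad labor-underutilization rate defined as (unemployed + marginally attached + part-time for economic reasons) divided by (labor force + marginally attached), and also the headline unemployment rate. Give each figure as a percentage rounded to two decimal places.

Labor force = 194.39 + 7.91 = 202.30 million.
Numerator = 7.91 + 1.82 + 7.34 = 17.07 million.
Denominator = 202.30 + 1.82 = 204.12 million.
Broad rate = 17.07 / 204.12 = 8.36%.
Headline unemployment rate = 7.91 / 202.30 = 3.91%.

Broad underutilization rate ≈ 8.36%; headline unemployment rate ≈ 3.91%.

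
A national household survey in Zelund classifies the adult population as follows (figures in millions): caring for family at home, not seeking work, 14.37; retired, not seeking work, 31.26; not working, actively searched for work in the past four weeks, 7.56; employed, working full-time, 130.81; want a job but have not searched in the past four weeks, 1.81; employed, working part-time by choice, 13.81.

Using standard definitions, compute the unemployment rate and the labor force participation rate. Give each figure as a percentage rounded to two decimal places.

Unemployment rate ≈ 4.97%; labor force participation rate ≈ 76.23%.

Employed = 130.81 + 13.81 = 144.62 million.
Unemployed = 7.56 million.
Labor force = 144.62 + 7.56 = 152.18 million.
Not in labor force = 14.37 + 31.26 + 1.81 = 47.44 million (those not working and not actively searching are outside the labor force — including those who want a job but have given up searching).
Civilian working-age population = 152.18 + 47.44 = 199.62 million.
Unemployment rate = 7.56 / 152.18 = 4.97%.
Labor force participation rate = 152.18 / 199.62 = 76.23%.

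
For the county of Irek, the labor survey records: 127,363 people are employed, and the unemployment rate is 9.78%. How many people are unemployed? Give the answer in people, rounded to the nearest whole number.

Let U be the number unemployed. The labor force is E + U, and U/(E+U) = 0.0978.
So U = 0.0978 × 127,363 / (1 − 0.0978) = 12456.10 / 0.9022 ≈ 13,806.

About 13,806 are unemployed.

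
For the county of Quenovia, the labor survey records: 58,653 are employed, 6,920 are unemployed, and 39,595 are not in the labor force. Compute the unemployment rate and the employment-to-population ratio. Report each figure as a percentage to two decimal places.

Labor force = employed + unemployed = 58,653 + 6,920 = 65,573.
Working-age population = 65,573 + 39,595 = 105,168.
Unemployment rate = 6,920 / 65,573 = 10.55%.
Employment-population ratio = 58,653 / 105,168 = 55.77%.

Unemployment rate ≈ 10.55%; employment-population ratio ≈ 55.77%.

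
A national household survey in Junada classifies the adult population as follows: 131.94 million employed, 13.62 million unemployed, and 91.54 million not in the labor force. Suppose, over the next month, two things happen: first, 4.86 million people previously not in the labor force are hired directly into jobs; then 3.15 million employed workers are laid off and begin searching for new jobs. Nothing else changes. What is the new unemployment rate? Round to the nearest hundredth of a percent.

New unemployment rate ≈ 11.15%.

Initially, labor force = 131.94 + 13.62 = 145.56 million, so u = 13.62/145.56 = 9.36%.
After the first change, employed and labor force both rise by 4.86; unemployed unchanged → E = 136.80, U = 13.62, labor force = 150.42 million.
After the second change, employed falls and unemployed rises by 3.15; labor force unchanged → E = 133.65, U = 16.77, labor force = 150.42 million.
New unemployment rate = 16.77 / 150.42 = 11.15%.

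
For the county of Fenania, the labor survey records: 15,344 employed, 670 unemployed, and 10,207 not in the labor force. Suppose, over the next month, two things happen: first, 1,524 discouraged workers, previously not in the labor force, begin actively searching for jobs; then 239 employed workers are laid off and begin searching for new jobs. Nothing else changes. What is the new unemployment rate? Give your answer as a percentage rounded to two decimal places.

New unemployment rate ≈ 13.87%.

Initially, labor force = 15,344 + 670 = 16,014, so u = 670/16,014 = 4.18%.
After the first change, unemployed and labor force both rise by 1,524 → E = 15,344, U = 2,194, labor force = 17,538.
After the second change, employed falls and unemployed rises by 239; labor force unchanged → E = 15,105, U = 2,433, labor force = 17,538.
New unemployment rate = 2,433 / 17,538 = 13.87%.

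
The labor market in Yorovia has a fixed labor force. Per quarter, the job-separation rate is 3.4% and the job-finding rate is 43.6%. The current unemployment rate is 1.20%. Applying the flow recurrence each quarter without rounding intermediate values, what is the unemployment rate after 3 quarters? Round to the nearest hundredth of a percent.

With a fixed labor force, u_{t+1} = u_t + s·(1−u_t) − f·u_t = u_t·(1−s−f) + s.
Here 1−s−f = 0.530 and s = 0.034.
u_1 = 0.012000 × 0.530 + 0.034 = 0.040360.
u_2 = 0.040360 × 0.530 + 0.034 = 0.055391.
u_3 = 0.055391 × 0.530 + 0.034 = 0.063357.

Unemployment rate after three quarters ≈ 6.34%.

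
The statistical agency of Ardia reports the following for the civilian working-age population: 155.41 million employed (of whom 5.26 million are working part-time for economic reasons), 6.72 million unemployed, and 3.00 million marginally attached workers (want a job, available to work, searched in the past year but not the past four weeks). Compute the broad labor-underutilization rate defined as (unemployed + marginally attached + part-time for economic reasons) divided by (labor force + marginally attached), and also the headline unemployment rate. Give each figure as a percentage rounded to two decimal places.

Broad underutilization rate ≈ 9.07%; headline unemployment rate ≈ 4.14%.

Labor force = 155.41 + 6.72 = 162.13 million.
Numerator = 6.72 + 3.00 + 5.26 = 14.98 million.
Denominator = 162.13 + 3.00 = 165.13 million.
Broad rate = 14.98 / 165.13 = 9.07%.
Headline unemployment rate = 6.72 / 162.13 = 4.14%.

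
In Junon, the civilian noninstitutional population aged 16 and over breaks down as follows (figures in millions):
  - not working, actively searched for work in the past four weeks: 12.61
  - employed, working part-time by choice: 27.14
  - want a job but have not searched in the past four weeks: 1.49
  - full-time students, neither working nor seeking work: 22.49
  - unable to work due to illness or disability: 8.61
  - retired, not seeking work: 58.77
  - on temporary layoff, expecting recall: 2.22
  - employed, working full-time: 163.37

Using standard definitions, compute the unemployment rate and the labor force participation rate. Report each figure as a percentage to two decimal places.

Employed = 27.14 + 163.37 = 190.51 million.
Unemployed = 12.61 + 2.22 = 14.83 million (jobless and actively searching, or on temporary layoff).
Labor force = 190.51 + 14.83 = 205.34 million.
Not in labor force = 1.49 + 22.49 + 8.61 + 58.77 = 91.36 million (those not working and not actively searching are outside the labor force — including those who want a job but have given up searching).
Civilian working-age population = 205.34 + 91.36 = 296.70 million.
Unemployment rate = 14.83 / 205.34 = 7.22%.
Labor force participation rate = 205.34 / 296.70 = 69.21%.

Unemployment rate ≈ 7.22%; labor force participation rate ≈ 69.21%.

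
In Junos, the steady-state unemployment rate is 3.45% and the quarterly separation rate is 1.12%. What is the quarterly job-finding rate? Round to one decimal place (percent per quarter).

From u* = s/(s+f): f = s·(1−u)/u.
f = 1.12 × (1 − 0.0345) / 0.0345 = 1.0814 / 0.0345 ≈ 31.3% per quarter.

Job-finding rate ≈ 31.3% per quarter.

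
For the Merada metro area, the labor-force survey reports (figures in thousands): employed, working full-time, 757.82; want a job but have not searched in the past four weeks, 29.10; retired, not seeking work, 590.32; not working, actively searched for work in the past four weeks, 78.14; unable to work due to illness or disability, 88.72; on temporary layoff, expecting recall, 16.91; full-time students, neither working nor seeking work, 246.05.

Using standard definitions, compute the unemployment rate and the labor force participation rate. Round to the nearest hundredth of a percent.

Unemployment rate ≈ 11.14%; labor force participation rate ≈ 47.20%.

Employed = 757.82 thousand.
Unemployed = 78.14 + 16.91 = 95.05 thousand (jobless and actively searching, or on temporary layoff).
Labor force = 757.82 + 95.05 = 852.87 thousand.
Not in labor force = 29.10 + 590.32 + 88.72 + 246.05 = 954.19 thousand (those not working and not actively searching are outside the labor force — including those who want a job but have given up searching).
Civilian working-age population = 852.87 + 954.19 = 1,807.06 thousand.
Unemployment rate = 95.05 / 852.87 = 11.14%.
Labor force participation rate = 852.87 / 1,807.06 = 47.20%.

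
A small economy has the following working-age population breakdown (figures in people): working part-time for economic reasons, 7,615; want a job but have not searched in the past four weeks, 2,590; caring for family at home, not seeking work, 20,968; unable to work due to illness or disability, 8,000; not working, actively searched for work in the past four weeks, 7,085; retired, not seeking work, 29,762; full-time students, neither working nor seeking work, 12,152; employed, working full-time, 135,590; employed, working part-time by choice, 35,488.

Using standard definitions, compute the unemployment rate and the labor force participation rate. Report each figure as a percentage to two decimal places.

Employed = 7,615 + 135,590 + 35,488 = 178,693 (anyone who worked, including part-time for economic reasons, counts as employed).
Unemployed = 7,085.
Labor force = 178,693 + 7,085 = 185,778.
Not in labor force = 2,590 + 20,968 + 8,000 + 29,762 + 12,152 = 73,472 (those not working and not actively searching are outside the labor force — including those who want a job but have given up searching).
Civilian working-age population = 185,778 + 73,472 = 259,250.
Unemployment rate = 7,085 / 185,778 = 3.81%.
Labor force participation rate = 185,778 / 259,250 = 71.66%.

Unemployment rate ≈ 3.81%; labor force participation rate ≈ 71.66%.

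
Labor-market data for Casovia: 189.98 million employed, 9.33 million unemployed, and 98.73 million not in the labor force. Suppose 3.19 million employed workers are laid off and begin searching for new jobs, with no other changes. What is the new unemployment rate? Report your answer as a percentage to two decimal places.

Initially, labor force = 189.98 + 9.33 = 199.31 million, so u = 9.33/199.31 = 4.68%.
After the change, employed falls and unemployed rises by 3.19; labor force unchanged → E = 186.79, U = 12.52, labor force = 199.31 million.
New unemployment rate = 12.52 / 199.31 = 6.28%.

New unemployment rate ≈ 6.28%.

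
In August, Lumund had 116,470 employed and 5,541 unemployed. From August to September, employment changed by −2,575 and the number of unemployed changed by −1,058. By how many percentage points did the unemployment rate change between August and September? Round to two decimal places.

August: labor force = 116,470 + 5,541 = 122,011; u = 5,541/122,011 = 4.54%.
September: labor force = 113,895 + 4,483 = 118,378; u = 4,483/118,378 = 3.79%.
Change = 3.79% − 4.54% = −0.75 pp.

The unemployment rate changed by −0.75 percentage points.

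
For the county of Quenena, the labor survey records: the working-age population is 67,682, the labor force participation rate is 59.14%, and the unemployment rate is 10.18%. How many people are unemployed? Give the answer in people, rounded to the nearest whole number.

Labor force = 0.5914 × 67,682 = 40,027.
Unemployed = 0.1018 × 40,027 ≈ 4,075.

About 4,075 are unemployed.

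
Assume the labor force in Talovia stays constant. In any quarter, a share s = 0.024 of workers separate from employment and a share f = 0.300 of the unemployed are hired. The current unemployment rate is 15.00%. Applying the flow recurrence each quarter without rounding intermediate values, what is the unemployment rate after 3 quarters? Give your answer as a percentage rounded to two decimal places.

Unemployment rate after three quarters ≈ 9.75%.

With a fixed labor force, u_{t+1} = u_t + s·(1−u_t) − f·u_t = u_t·(1−s−f) + s.
Here 1−s−f = 0.676 and s = 0.024.
u_1 = 0.150000 × 0.676 + 0.024 = 0.125400.
u_2 = 0.125400 × 0.676 + 0.024 = 0.108770.
u_3 = 0.108770 × 0.676 + 0.024 = 0.097529.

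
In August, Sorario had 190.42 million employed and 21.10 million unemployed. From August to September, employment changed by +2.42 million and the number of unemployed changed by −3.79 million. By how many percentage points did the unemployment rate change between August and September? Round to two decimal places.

August: labor force = 190.42 + 21.10 = 211.52; u = 21.10/211.52 = 9.98%.
September: labor force = 192.84 + 17.31 = 210.15; u = 17.31/210.15 = 8.24%.
Change = 8.24% − 9.98% = −1.74 pp.

The unemployment rate changed by −1.74 percentage points.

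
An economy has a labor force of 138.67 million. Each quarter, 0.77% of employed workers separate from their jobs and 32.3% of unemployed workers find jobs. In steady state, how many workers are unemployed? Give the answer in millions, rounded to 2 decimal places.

About 3.23 million are unemployed in steady state.

Steady-state unemployment rate u* = s/(s+f) = 0.77/(0.77+32.3) = 0.023284.
Unemployed = u* × labor force = 0.023284 × 138.67 ≈ 3.23 million.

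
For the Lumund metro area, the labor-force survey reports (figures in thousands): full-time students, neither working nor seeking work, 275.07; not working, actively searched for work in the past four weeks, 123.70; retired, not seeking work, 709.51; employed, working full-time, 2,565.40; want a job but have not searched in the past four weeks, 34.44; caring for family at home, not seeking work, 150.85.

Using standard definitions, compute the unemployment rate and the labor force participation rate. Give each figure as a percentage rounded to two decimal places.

Employed = 2,565.40 thousand.
Unemployed = 123.70 thousand.
Labor force = 2,565.40 + 123.70 = 2,689.10 thousand.
Not in labor force = 275.07 + 709.51 + 34.44 + 150.85 = 1,169.87 thousand (those not working and not actively searching are outside the labor force — including those who want a job but have given up searching).
Civilian working-age population = 2,689.10 + 1,169.87 = 3,858.97 thousand.
Unemployment rate = 123.70 / 2,689.10 = 4.60%.
Labor force participation rate = 2,689.10 / 3,858.97 = 69.68%.

Unemployment rate ≈ 4.60%; labor force participation rate ≈ 69.68%.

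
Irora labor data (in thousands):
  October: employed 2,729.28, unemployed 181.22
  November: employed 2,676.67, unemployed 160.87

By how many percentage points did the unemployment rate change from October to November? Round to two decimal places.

The unemployment rate changed by −0.56 percentage points.

October: labor force = 2,729.28 + 181.22 = 2,910.50; u = 181.22/2,910.50 = 6.23%.
November: labor force = 2,676.67 + 160.87 = 2,837.54; u = 160.87/2,837.54 = 5.67%.
Change = 5.67% − 6.23% = −0.56 pp.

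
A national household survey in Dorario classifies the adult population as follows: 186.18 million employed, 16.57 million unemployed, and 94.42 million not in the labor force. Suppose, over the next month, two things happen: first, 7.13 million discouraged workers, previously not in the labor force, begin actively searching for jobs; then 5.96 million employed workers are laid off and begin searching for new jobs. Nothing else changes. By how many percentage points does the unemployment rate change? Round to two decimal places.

The unemployment rate changes by +5.96 percentage points.

Initially, labor force = 186.18 + 16.57 = 202.75 million, so u = 16.57/202.75 = 8.17%.
After the first change, unemployed and labor force both rise by 7.13 → E = 186.18, U = 23.70, labor force = 209.88 million.
After the second change, employed falls and unemployed rises by 5.96; labor force unchanged → E = 180.22, U = 29.66, labor force = 209.88 million.
New unemployment rate = 29.66 / 209.88 = 14.13%.
Change = 14.13% − 8.17% = +5.96 percentage points.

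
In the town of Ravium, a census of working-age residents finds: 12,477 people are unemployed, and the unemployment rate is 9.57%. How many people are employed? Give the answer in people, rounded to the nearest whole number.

Labor force = U / u = 12,477 / 0.0957 ≈ 130,376.
Employed = labor force − unemployed = 130,376 − 12,477 = 117,899.

About 117,899 are employed.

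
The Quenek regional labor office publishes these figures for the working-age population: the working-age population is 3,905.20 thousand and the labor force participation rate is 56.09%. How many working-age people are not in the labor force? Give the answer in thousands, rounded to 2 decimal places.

Share not in the labor force = 1 − 0.5609 = 0.4391.
Not in labor force = 0.4391 × 3,905.20 ≈ 1,714.77 thousand.

About 1,714.77 thousand are not in the labor force.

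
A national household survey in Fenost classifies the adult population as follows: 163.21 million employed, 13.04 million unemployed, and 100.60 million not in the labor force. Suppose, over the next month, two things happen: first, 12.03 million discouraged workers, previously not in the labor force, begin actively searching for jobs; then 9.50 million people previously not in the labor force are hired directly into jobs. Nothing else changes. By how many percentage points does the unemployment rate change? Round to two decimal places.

The unemployment rate changes by +5.28 percentage points.

Initially, labor force = 163.21 + 13.04 = 176.25 million, so u = 13.04/176.25 = 7.40%.
After the first change, unemployed and labor force both rise by 12.03 → E = 163.21, U = 25.07, labor force = 188.28 million.
After the second change, employed and labor force both rise by 9.50; unemployed unchanged → E = 172.71, U = 25.07, labor force = 197.78 million.
New unemployment rate = 25.07 / 197.78 = 12.68%.
Change = 12.68% − 7.40% = +5.28 percentage points.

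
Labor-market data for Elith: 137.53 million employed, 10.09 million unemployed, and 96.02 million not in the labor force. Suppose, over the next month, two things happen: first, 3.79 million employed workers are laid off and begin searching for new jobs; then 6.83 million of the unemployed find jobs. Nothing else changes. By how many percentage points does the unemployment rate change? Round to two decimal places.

Initially, labor force = 137.53 + 10.09 = 147.62 million, so u = 10.09/147.62 = 6.84%.
After the first change, employed falls and unemployed rises by 3.79; labor force unchanged → E = 133.74, U = 13.88, labor force = 147.62 million.
After the second change, unemployed falls and employed rises by 6.83; labor force unchanged → E = 140.57, U = 7.05, labor force = 147.62 million.
New unemployment rate = 7.05 / 147.62 = 4.78%.
Change = 4.78% − 6.84% = −2.06 percentage points.

The unemployment rate changes by −2.06 percentage points.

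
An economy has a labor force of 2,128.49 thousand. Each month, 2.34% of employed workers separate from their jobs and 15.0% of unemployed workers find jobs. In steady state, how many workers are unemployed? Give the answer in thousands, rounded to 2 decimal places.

Steady-state unemployment rate u* = s/(s+f) = 2.34/(2.34+15.0) = 0.134948.
Unemployed = u* × labor force = 0.134948 × 2,128.49 ≈ 287.24 thousand.

About 287.24 thousand are unemployed in steady state.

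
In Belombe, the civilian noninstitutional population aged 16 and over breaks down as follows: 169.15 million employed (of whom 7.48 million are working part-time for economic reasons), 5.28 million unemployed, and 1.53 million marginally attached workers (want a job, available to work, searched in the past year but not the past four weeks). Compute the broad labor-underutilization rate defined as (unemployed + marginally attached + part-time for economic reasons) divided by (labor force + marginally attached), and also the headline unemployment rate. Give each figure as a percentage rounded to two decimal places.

Broad underutilization rate ≈ 8.12%; headline unemployment rate ≈ 3.03%.

Labor force = 169.15 + 5.28 = 174.43 million.
Numerator = 5.28 + 1.53 + 7.48 = 14.29 million.
Denominator = 174.43 + 1.53 = 175.96 million.
Broad rate = 14.29 / 175.96 = 8.12%.
Headline unemployment rate = 5.28 / 174.43 = 3.03%.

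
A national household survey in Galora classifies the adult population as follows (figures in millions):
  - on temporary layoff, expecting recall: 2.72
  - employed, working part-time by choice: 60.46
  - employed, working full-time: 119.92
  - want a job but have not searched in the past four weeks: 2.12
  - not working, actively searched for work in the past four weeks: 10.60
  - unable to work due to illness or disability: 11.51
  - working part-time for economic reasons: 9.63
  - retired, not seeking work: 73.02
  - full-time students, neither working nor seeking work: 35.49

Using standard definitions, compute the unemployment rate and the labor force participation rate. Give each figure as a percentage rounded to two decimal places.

Unemployment rate ≈ 6.55%; labor force participation rate ≈ 62.47%.

Employed = 60.46 + 119.92 + 9.63 = 190.01 million (anyone who worked, including part-time for economic reasons, counts as employed).
Unemployed = 2.72 + 10.60 = 13.32 million (jobless and actively searching, or on temporary layoff).
Labor force = 190.01 + 13.32 = 203.33 million.
Not in labor force = 2.12 + 11.51 + 73.02 + 35.49 = 122.14 million (those not working and not actively searching are outside the labor force — including those who want a job but have given up searching).
Civilian working-age population = 203.33 + 122.14 = 325.47 million.
Unemployment rate = 13.32 / 203.33 = 6.55%.
Labor force participation rate = 203.33 / 325.47 = 62.47%.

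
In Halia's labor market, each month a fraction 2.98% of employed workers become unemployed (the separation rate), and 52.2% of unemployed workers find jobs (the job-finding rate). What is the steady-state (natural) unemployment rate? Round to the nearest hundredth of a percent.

At steady state the flows balance: s·E = f·U, so U/(E+U) = s/(s+f).
u* = 2.98 / (2.98 + 52.2) = 2.98 / 55.18 = 5.40%.

Steady-state unemployment rate ≈ 5.40%.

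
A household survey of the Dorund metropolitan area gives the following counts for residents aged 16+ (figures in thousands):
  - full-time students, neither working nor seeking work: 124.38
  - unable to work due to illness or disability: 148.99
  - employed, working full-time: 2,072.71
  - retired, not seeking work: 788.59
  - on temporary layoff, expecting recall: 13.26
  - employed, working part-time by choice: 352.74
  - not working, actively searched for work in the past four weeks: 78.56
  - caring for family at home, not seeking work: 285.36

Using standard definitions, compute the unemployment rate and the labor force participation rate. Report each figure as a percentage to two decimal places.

Unemployment rate ≈ 3.65%; labor force participation rate ≈ 65.14%.

Employed = 2,072.71 + 352.74 = 2,425.45 thousand.
Unemployed = 13.26 + 78.56 = 91.82 thousand (jobless and actively searching, or on temporary layoff).
Labor force = 2,425.45 + 91.82 = 2,517.27 thousand.
Not in labor force = 124.38 + 148.99 + 788.59 + 285.36 = 1,347.32 thousand (those not working and not actively searching are outside the labor force).
Civilian working-age population = 2,517.27 + 1,347.32 = 3,864.59 thousand.
Unemployment rate = 91.82 / 2,517.27 = 3.65%.
Labor force participation rate = 2,517.27 / 3,864.59 = 65.14%.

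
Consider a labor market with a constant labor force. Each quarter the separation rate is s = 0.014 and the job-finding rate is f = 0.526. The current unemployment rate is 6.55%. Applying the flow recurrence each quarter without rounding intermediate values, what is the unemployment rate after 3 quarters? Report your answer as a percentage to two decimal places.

Unemployment rate after three quarters ≈ 2.98%.

With a fixed labor force, u_{t+1} = u_t + s·(1−u_t) − f·u_t = u_t·(1−s−f) + s.
Here 1−s−f = 0.460 and s = 0.014.
u_1 = 0.065500 × 0.460 + 0.014 = 0.044130.
u_2 = 0.044130 × 0.460 + 0.014 = 0.034300.
u_3 = 0.034300 × 0.460 + 0.014 = 0.029778.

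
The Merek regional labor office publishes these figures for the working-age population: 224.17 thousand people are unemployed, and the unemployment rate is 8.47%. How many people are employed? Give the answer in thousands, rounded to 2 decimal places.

Labor force = U / u = 224.17 / 0.0847 ≈ 2,646.64 thousand.
Employed = labor force − unemployed = 2,646.64 − 224.17 = 2,422.47 thousand.

About 2,422.47 thousand are employed.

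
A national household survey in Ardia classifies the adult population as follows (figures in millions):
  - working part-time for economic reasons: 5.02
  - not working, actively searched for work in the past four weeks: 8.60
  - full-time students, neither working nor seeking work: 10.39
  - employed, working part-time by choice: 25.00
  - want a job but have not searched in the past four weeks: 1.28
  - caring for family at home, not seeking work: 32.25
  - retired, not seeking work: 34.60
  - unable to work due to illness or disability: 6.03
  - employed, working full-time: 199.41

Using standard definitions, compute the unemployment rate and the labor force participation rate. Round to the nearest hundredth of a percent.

Employed = 5.02 + 25.00 + 199.41 = 229.43 million (anyone who worked, including part-time for economic reasons, counts as employed).
Unemployed = 8.60 million.
Labor force = 229.43 + 8.60 = 238.03 million.
Not in labor force = 10.39 + 1.28 + 32.25 + 34.60 + 6.03 = 84.55 million (those not working and not actively searching are outside the labor force — including those who want a job but have given up searching).
Civilian working-age population = 238.03 + 84.55 = 322.58 million.
Unemployment rate = 8.60 / 238.03 = 3.61%.
Labor force participation rate = 238.03 / 322.58 = 73.79%.

Unemployment rate ≈ 3.61%; labor force participation rate ≈ 73.79%.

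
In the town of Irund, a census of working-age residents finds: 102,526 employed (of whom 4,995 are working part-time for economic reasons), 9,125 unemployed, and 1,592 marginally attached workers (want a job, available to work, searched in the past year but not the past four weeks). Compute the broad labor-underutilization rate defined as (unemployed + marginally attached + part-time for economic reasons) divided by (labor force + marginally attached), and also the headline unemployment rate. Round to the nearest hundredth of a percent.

Labor force = 102,526 + 9,125 = 111,651.
Numerator = 9,125 + 1,592 + 4,995 = 15,712.
Denominator = 111,651 + 1,592 = 113,243.
Broad rate = 15,712 / 113,243 = 13.87%.
Headline unemployment rate = 9,125 / 111,651 = 8.17%.

Broad underutilization rate ≈ 13.87%; headline unemployment rate ≈ 8.17%.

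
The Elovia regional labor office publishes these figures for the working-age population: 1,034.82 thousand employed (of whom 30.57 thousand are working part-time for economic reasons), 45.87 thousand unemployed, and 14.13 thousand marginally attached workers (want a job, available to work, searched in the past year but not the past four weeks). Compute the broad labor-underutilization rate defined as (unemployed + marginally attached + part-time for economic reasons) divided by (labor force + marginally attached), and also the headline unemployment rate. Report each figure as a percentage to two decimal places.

Labor force = 1,034.82 + 45.87 = 1,080.69 thousand.
Numerator = 45.87 + 14.13 + 30.57 = 90.57 thousand.
Denominator = 1,080.69 + 14.13 = 1,094.82 thousand.
Broad rate = 90.57 / 1,094.82 = 8.27%.
Headline unemployment rate = 45.87 / 1,080.69 = 4.24%.

Broad underutilization rate ≈ 8.27%; headline unemployment rate ≈ 4.24%.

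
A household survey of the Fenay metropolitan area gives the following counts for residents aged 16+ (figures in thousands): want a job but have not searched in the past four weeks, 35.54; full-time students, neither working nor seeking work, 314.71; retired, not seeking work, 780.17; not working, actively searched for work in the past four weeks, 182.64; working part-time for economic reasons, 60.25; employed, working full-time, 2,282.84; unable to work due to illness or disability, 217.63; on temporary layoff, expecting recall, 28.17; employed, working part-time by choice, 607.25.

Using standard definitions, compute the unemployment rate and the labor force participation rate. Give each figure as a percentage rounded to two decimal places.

Unemployment rate ≈ 6.67%; labor force participation rate ≈ 70.10%.

Employed = 60.25 + 2,282.84 + 607.25 = 2,950.34 thousand (anyone who worked, including part-time for economic reasons, counts as employed).
Unemployed = 182.64 + 28.17 = 210.81 thousand (jobless and actively searching, or on temporary layoff).
Labor force = 2,950.34 + 210.81 = 3,161.15 thousand.
Not in labor force = 35.54 + 314.71 + 780.17 + 217.63 = 1,348.05 thousand (those not working and not actively searching are outside the labor force — including those who want a job but have given up searching).
Civilian working-age population = 3,161.15 + 1,348.05 = 4,509.20 thousand.
Unemployment rate = 210.81 / 3,161.15 = 6.67%.
Labor force participation rate = 3,161.15 / 4,509.20 = 70.10%.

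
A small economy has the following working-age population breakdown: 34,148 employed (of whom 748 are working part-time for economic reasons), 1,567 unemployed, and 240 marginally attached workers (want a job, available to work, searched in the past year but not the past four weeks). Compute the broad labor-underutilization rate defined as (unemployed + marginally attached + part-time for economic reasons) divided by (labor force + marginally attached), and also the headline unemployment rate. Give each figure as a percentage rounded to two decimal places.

Broad underutilization rate ≈ 7.11%; headline unemployment rate ≈ 4.39%.

Labor force = 34,148 + 1,567 = 35,715.
Numerator = 1,567 + 240 + 748 = 2,555.
Denominator = 35,715 + 240 = 35,955.
Broad rate = 2,555 / 35,955 = 7.11%.
Headline unemployment rate = 1,567 / 35,715 = 4.39%.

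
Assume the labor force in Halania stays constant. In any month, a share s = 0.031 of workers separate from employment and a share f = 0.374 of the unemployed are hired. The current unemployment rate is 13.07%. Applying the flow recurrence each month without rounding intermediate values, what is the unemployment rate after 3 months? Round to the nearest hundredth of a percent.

Unemployment rate after three months ≈ 8.80%.

With a fixed labor force, u_{t+1} = u_t + s·(1−u_t) − f·u_t = u_t·(1−s−f) + s.
Here 1−s−f = 0.595 and s = 0.031.
u_1 = 0.130700 × 0.595 + 0.031 = 0.108767.
u_2 = 0.108767 × 0.595 + 0.031 = 0.095716.
u_3 = 0.095716 × 0.595 + 0.031 = 0.087951.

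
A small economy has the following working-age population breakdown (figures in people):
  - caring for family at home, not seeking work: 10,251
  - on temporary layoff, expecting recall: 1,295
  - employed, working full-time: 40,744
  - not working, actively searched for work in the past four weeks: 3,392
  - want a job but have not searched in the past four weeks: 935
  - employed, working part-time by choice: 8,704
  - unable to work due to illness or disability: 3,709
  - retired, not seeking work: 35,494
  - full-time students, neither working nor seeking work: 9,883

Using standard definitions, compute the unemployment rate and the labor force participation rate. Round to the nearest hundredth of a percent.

Unemployment rate ≈ 8.66%; labor force participation rate ≈ 47.32%.

Employed = 40,744 + 8,704 = 49,448.
Unemployed = 1,295 + 3,392 = 4,687 (jobless and actively searching, or on temporary layoff).
Labor force = 49,448 + 4,687 = 54,135.
Not in labor force = 10,251 + 935 + 3,709 + 35,494 + 9,883 = 60,272 (those not working and not actively searching are outside the labor force — including those who want a job but have given up searching).
Civilian working-age population = 54,135 + 60,272 = 114,407.
Unemployment rate = 4,687 / 54,135 = 8.66%.
Labor force participation rate = 54,135 / 114,407 = 47.32%.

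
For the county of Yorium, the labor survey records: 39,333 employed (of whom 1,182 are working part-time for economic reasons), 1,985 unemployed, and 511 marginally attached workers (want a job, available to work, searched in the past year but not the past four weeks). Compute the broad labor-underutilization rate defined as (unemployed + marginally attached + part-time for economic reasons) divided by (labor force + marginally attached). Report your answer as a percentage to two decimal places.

Broad underutilization rate ≈ 8.79%.

Labor force = 39,333 + 1,985 = 41,318.
Numerator = 1,985 + 511 + 1,182 = 3,678.
Denominator = 41,318 + 511 = 41,829.
Broad rate = 3,678 / 41,829 = 8.79%.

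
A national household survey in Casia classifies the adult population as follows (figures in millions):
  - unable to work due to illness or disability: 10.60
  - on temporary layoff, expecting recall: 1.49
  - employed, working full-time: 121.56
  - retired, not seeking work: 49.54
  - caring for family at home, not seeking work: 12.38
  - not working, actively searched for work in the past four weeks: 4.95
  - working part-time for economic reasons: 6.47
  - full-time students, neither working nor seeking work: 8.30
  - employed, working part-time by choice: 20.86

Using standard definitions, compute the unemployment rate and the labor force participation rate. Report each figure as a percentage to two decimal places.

Unemployment rate ≈ 4.15%; labor force participation rate ≈ 65.78%.

Employed = 121.56 + 6.47 + 20.86 = 148.89 million (anyone who worked, including part-time for economic reasons, counts as employed).
Unemployed = 1.49 + 4.95 = 6.44 million (jobless and actively searching, or on temporary layoff).
Labor force = 148.89 + 6.44 = 155.33 million.
Not in labor force = 10.60 + 49.54 + 12.38 + 8.30 = 80.82 million (those not working and not actively searching are outside the labor force).
Civilian working-age population = 155.33 + 80.82 = 236.15 million.
Unemployment rate = 6.44 / 155.33 = 4.15%.
Labor force participation rate = 155.33 / 236.15 = 65.78%.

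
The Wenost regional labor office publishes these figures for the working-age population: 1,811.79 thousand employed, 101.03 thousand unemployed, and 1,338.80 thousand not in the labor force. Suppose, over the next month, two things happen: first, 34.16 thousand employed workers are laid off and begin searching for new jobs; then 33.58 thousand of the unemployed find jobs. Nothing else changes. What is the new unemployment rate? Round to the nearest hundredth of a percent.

Initially, labor force = 1,811.79 + 101.03 = 1,912.82 thousand, so u = 101.03/1,912.82 = 5.28%.
After the first change, employed falls and unemployed rises by 34.16; labor force unchanged → E = 1,777.63, U = 135.19, labor force = 1,912.82 thousand.
After the second change, unemployed falls and employed rises by 33.58; labor force unchanged → E = 1,811.21, U = 101.61, labor force = 1,912.82 thousand.
New unemployment rate = 101.61 / 1,912.82 = 5.31%.

New unemployment rate ≈ 5.31%.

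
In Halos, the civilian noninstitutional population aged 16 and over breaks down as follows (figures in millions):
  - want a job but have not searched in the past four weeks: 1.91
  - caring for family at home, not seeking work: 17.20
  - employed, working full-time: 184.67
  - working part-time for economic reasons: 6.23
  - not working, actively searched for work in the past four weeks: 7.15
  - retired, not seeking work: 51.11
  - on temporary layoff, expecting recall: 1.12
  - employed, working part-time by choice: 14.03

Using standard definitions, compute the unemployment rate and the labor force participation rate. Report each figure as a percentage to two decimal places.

Employed = 184.67 + 6.23 + 14.03 = 204.93 million (anyone who worked, including part-time for economic reasons, counts as employed).
Unemployed = 7.15 + 1.12 = 8.27 million (jobless and actively searching, or on temporary layoff).
Labor force = 204.93 + 8.27 = 213.20 million.
Not in labor force = 1.91 + 17.20 + 51.11 = 70.22 million (those not working and not actively searching are outside the labor force — including those who want a job but have given up searching).
Civilian working-age population = 213.20 + 70.22 = 283.42 million.
Unemployment rate = 8.27 / 213.20 = 3.88%.
Labor force participation rate = 213.20 / 283.42 = 75.22%.

Unemployment rate ≈ 3.88%; labor force participation rate ≈ 75.22%.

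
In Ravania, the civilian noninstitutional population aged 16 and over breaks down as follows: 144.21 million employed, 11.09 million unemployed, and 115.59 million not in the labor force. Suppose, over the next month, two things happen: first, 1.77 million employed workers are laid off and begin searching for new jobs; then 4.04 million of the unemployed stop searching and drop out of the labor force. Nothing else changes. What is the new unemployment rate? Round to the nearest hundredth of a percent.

Initially, labor force = 144.21 + 11.09 = 155.30 million, so u = 11.09/155.30 = 7.14%.
After the first change, employed falls and unemployed rises by 1.77; labor force unchanged → E = 142.44, U = 12.86, labor force = 155.30 million.
After the second change, unemployed and labor force both fall by 4.04 → E = 142.44, U = 8.82, labor force = 151.26 million.
New unemployment rate = 8.82 / 151.26 = 5.83%.

New unemployment rate ≈ 5.83%.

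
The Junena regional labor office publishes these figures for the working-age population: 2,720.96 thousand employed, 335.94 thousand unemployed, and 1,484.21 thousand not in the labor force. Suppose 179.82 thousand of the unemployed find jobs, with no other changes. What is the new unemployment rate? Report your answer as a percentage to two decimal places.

Initially, labor force = 2,720.96 + 335.94 = 3,056.90 thousand, so u = 335.94/3,056.90 = 10.99%.
After the change, unemployed falls and employed rises by 179.82; labor force unchanged → E = 2,900.78, U = 156.12, labor force = 3,056.90 thousand.
New unemployment rate = 156.12 / 3,056.90 = 5.11%.

New unemployment rate ≈ 5.11%.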